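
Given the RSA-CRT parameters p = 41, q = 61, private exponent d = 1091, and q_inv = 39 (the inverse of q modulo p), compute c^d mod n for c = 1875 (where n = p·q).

1500

d_p = d mod (p−1) = 1091 mod 40 = 11; d_q = d mod (q−1) = 11.
m₁ = c^(d_p) mod p: c ≡ 30 (mod 41), and 30^11 mod 41 = 24.
m₂ = c^(d_q) mod q: c ≡ 45 (mod 61), and 45^11 mod 61 = 36.
h = q_inv·(m₁ − m₂) mod p = 39·(24 − 36) mod 41 = 24.
m = m₂ + h·q = 36 + 24·61 = 1500.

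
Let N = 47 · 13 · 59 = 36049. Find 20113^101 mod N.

22899

Mod 47: 20113 ≡ 44; by Fermat, exponent reduces to 101 mod 46 = 9; 44^9 ≡ 10 (mod 47).
Mod 13: 20113 ≡ 2; by Fermat, exponent reduces to 101 mod 12 = 5; 2^5 ≡ 6 (mod 13).
Mod 59: 20113 ≡ 53; by Fermat, exponent reduces to 101 mod 58 = 43; 53^43 ≡ 7 (mod 59).
Combine by CRT: x ≡ 10 (mod 47), x ≡ 6 (mod 13), x ≡ 7 (mod 59) ⇒ x ≡ 22899 (mod 36049).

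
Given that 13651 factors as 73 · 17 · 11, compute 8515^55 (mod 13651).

Mod 73: 8515 ≡ 47; 47^55 ≡ 28 (mod 73).
Mod 17: 8515 ≡ 15; by Fermat, exponent reduces to 55 mod 16 = 7; 15^7 ≡ 8 (mod 17).
Mod 11: 8515 ≡ 1; by Fermat, exponent reduces to 55 mod 10 = 5; 1^5 ≡ 1 (mod 11).
Combine by CRT: x ≡ 28 (mod 73), x ≡ 8 (mod 17), x ≡ 1 (mod 11) ⇒ x ≡ 5941 (mod 13651).

5941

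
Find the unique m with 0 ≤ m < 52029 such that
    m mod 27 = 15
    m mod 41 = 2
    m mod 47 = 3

49776

The moduli are pairwise coprime; N = 27·41·47 = 52029.
N/27 = 1927; 1927 ≡ 10 (mod 27); 10·19 ≡ 1, so inverse 19.
N/41 = 1269; 1269 ≡ 39 (mod 41); 39·20 ≡ 1, so inverse 20.
N/47 = 1107; 1107 ≡ 26 (mod 47); 26·38 ≡ 1, so inverse 38.
m ≡ 15·1927·19 + 2·1269·20 + 3·1107·38 = 726153.
726153 mod 52029 = 49776.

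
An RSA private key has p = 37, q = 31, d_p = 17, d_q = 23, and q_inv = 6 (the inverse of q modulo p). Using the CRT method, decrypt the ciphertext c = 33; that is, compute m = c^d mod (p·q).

194

m₁ = c^(d_p) mod p: c ≡ 33 (mod 37), and 33^17 mod 37 = 9.
m₂ = c^(d_q) mod q: c ≡ 2 (mod 31), and 2^23 mod 31 = 8.
h = q_inv·(m₁ − m₂) mod p = 6·(9 − 8) mod 37 = 6.
m = m₂ + h·q = 8 + 6·31 = 194.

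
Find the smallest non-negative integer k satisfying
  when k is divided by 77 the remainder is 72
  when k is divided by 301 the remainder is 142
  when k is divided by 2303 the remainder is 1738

195190

gcd(77, 301) = 7 and 7 | (142 − 72), so the pair is consistent; merging gives k ≡ 3152 (mod 3311), where 3311 = lcm(77, 301).
gcd(3311, 2303) = 7 and 7 | (1738 − 3152), so the pair is consistent; merging gives k ≡ 195190 (mod 1089319), where 1089319 = lcm(3311, 2303).
The solution is unique modulo lcm(77, 301, 2303) = 1089319.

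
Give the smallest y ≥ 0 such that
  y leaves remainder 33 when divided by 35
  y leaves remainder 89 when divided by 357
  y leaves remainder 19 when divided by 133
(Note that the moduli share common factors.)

Combine the congruences pairwise.
gcd(35, 357) = 7 and 7 | (89 − 33), so the pair is consistent; merging gives y ≡ 803 (mod 1785), where 1785 = lcm(35, 357).
gcd(1785, 133) = 7 and 7 | (19 − 803), so the pair is consistent; merging gives y ≡ 9728 (mod 33915), where 33915 = lcm(1785, 133).
The solution is unique modulo lcm(35, 357, 133) = 33915.

9728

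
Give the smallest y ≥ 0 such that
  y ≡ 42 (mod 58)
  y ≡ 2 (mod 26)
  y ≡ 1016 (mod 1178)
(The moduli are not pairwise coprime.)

gcd(58, 26) = 2 and 2 | (2 − 42), so the pair is consistent; merging gives y ≡ 158 (mod 754), where 754 = lcm(58, 26).
gcd(754, 1178) = 2 and 2 | (1016 − 158), so the pair is consistent; merging gives y ≡ 92900 (mod 444106), where 444106 = lcm(754, 1178).
The solution is unique modulo lcm(58, 26, 1178) = 444106.

92900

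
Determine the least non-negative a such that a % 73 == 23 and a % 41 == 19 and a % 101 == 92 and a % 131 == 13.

The moduli are pairwise coprime; N = 73·41·101·131 = 39600383.
N/73 = 542471; 542471 ≡ 8 (mod 73); 8·64 ≡ 1, so inverse 64.
N/41 = 965863; 965863 ≡ 26 (mod 41); 26·30 ≡ 1, so inverse 30.
N/101 = 392083; 392083 ≡ 1 (mod 101), inverse 1.
N/131 = 302293; 302293 ≡ 76 (mod 131); 76·50 ≡ 1, so inverse 50.
a ≡ 23·542471·64 + 19·965863·30 + 92·392083·1 + 13·302293·50 = 1581621308.
1581621308 mod 39600383 = 37206371.

37206371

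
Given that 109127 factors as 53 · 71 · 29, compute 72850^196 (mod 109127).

23984

Mod 53: 72850 ≡ 28; by Fermat, exponent reduces to 196 mod 52 = 40; 28^40 ≡ 28 (mod 53).
Mod 71: 72850 ≡ 4; by Fermat, exponent reduces to 196 mod 70 = 56; 4^56 ≡ 57 (mod 71).
Mod 29: 72850 ≡ 2; since 28 | 196, by Fermat 2^196 ≡ 1 (mod 29).
Combine by CRT: x ≡ 28 (mod 53), x ≡ 57 (mod 71), x ≡ 1 (mod 29) ⇒ x ≡ 23984 (mod 109127).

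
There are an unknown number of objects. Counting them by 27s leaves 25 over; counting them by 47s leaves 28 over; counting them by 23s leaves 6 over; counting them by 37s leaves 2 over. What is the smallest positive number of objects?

1055131

The moduli are pairwise coprime; M = 27·47·23·37 = 1079919.
M/27 = 39997; 39997 ≡ 10 (mod 27); 10·19 ≡ 1, so inverse 19.
M/47 = 22977; 22977 ≡ 41 (mod 47); 41·39 ≡ 1, so inverse 39.
M/23 = 46953; 46953 ≡ 10 (mod 23); 10·7 ≡ 1, so inverse 7.
M/37 = 29187; 29187 ≡ 31 (mod 37); 31·6 ≡ 1, so inverse 6.
N ≡ 25·39997·19 + 28·22977·39 + 6·46953·7 + 2·29187·6 = 46411729.
46411729 mod 1079919 = 1055131.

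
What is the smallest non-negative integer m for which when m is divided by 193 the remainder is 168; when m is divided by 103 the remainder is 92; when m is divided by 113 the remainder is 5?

From m ≡ 168 (mod 193) write m = 168 + 193t. Substituting into m ≡ 92 (mod 103) gives 193t ≡ 27 (mod 103), and since 90⁻¹ ≡ 95 (mod 103), t ≡ 93. Hence m ≡ 168 + 193·93 = 18117 (mod 19879).
From m ≡ 18117 (mod 19879) write m = 18117 + 19879t. Substituting into m ≡ 5 (mod 113) gives 19879t ≡ 81 (mod 113), and since 104⁻¹ ≡ 25 (mod 113), t ≡ 104. Hence m ≡ 18117 + 19879·104 = 2085533 (mod 2246327).

2085533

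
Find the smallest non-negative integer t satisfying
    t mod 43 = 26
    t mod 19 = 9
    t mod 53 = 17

From t ≡ 26 (mod 43) write t = 26 + 43s. Substituting into t ≡ 9 (mod 19) gives 43s ≡ 2 (mod 19), and since 5⁻¹ ≡ 4 (mod 19), s ≡ 8. Hence t ≡ 26 + 43·8 = 370 (mod 817).
From t ≡ 370 (mod 817) write t = 370 + 817s. Substituting into t ≡ 17 (mod 53) gives 817s ≡ 18 (mod 53), and since 22⁻¹ ≡ 41 (mod 53), s ≡ 49. Hence t ≡ 370 + 817·49 = 40403 (mod 43301).

40403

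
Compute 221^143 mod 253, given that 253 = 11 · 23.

Mod 11: 221 ≡ 1; by Fermat, exponent reduces to 143 mod 10 = 3; 1^3 ≡ 1 (mod 11).
Mod 23: 221 ≡ 14; by Fermat, exponent reduces to 143 mod 22 = 11; 14^11 ≡ 22 (mod 23).
Combine by CRT: x ≡ 1 (mod 11), x ≡ 22 (mod 23) ⇒ x ≡ 45 (mod 253).

45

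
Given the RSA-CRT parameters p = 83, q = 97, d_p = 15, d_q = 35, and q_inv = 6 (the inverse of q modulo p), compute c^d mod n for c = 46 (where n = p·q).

7611

m₁ = c^(d_p) mod p: c ≡ 46 (mod 83), and 46^15 mod 83 = 58.
m₂ = c^(d_q) mod q: c ≡ 46 (mod 97), and 46^35 mod 97 = 45.
h = q_inv·(m₁ − m₂) mod p = 6·(58 − 45) mod 83 = 78.
m = m₂ + h·q = 45 + 78·97 = 7611.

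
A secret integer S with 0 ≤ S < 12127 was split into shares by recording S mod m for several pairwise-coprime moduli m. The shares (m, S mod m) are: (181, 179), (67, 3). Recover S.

9048

Combine the congruences pairwise.
From S ≡ 179 (mod 181) write S = 179 + 181t. Substituting into S ≡ 3 (mod 67) gives 181t ≡ 25 (mod 67), and since 47⁻¹ ≡ 10 (mod 67), t ≡ 49. Hence S ≡ 179 + 181·49 = 9048 (mod 12127).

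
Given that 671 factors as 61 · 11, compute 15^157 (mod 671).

Mod 61: 15 ≡ 15; by Fermat, exponent reduces to 157 mod 60 = 37; 15^37 ≡ 22 (mod 61).
Mod 11: 15 ≡ 4; by Fermat, exponent reduces to 157 mod 10 = 7; 4^7 ≡ 5 (mod 11).
Combine by CRT: x ≡ 22 (mod 61), x ≡ 5 (mod 11) ⇒ x ≡ 632 (mod 671).

632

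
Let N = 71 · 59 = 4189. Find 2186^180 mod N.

Mod 71: 2186 ≡ 56; by Fermat, exponent reduces to 180 mod 70 = 40; 56^40 ≡ 30 (mod 71).
Mod 59: 2186 ≡ 3; by Fermat, exponent reduces to 180 mod 58 = 6; 3^6 ≡ 21 (mod 59).
Combine by CRT: x ≡ 30 (mod 71), x ≡ 21 (mod 59) ⇒ x ≡ 1024 (mod 4189).

1024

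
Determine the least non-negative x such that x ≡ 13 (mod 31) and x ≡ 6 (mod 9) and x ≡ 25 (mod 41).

6585

The moduli are pairwise coprime; N = 31·9·41 = 11439.
N/31 = 369; 369 ≡ 28 (mod 31); 28·10 ≡ 1, so inverse 10.
N/9 = 1271; 1271 ≡ 2 (mod 9); 2·5 ≡ 1, so inverse 5.
N/41 = 279; 279 ≡ 33 (mod 41); 33·5 ≡ 1, so inverse 5.
x ≡ 13·369·10 + 6·1271·5 + 25·279·5 = 120975.
120975 mod 11439 = 6585.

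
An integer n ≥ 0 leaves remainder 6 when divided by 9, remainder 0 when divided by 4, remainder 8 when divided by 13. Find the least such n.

The moduli are pairwise coprime; M = 9·4·13 = 468.
M/9 = 52; 52 ≡ 7 (mod 9); 7·4 ≡ 1, so inverse 4.
M/4 = 117; 117 ≡ 1 (mod 4), inverse 1.
M/13 = 36; 36 ≡ 10 (mod 13); 10·4 ≡ 1, so inverse 4.
n ≡ 6·52·4 + 0·117·1 + 8·36·4 = 2400.
2400 mod 468 = 60.

60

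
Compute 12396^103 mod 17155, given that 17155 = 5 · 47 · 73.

1126

Mod 5: 12396 ≡ 1; by Fermat, exponent reduces to 103 mod 4 = 3; 1^3 ≡ 1 (mod 5).
Mod 47: 12396 ≡ 35; by Fermat, exponent reduces to 103 mod 46 = 11; 35^11 ≡ 45 (mod 47).
Mod 73: 12396 ≡ 59; by Fermat, exponent reduces to 103 mod 72 = 31; 59^31 ≡ 31 (mod 73).
Combine by CRT: x ≡ 1 (mod 5), x ≡ 45 (mod 47), x ≡ 31 (mod 73) ⇒ x ≡ 1126 (mod 17155).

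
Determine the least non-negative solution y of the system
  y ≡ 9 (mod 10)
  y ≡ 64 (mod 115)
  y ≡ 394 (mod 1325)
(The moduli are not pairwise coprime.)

38819

Combine the congruences pairwise.
gcd(10, 115) = 5 and 5 | (64 − 9), so the pair is consistent; merging gives y ≡ 179 (mod 230), where 230 = lcm(10, 115).
gcd(230, 1325) = 5 and 5 | (394 − 179), so the pair is consistent; merging gives y ≡ 38819 (mod 60950), where 60950 = lcm(230, 1325).
The solution is unique modulo lcm(10, 115, 1325) = 60950.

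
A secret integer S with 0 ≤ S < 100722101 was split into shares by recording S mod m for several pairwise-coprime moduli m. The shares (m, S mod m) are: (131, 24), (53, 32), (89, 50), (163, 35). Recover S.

3176905

From S ≡ 24 (mod 131) write S = 24 + 131t. Substituting into S ≡ 32 (mod 53) gives 131t ≡ 8 (mod 53), and since 25⁻¹ ≡ 17 (mod 53), t ≡ 30. Hence S ≡ 24 + 131·30 = 3954 (mod 6943).
From S ≡ 3954 (mod 6943) write S = 3954 + 6943t. Substituting into S ≡ 50 (mod 89) gives 6943t ≡ 12 (mod 89), and since 1⁻¹ ≡ 1 (mod 89), t ≡ 12. Hence S ≡ 3954 + 6943·12 = 87270 (mod 617927).
From S ≡ 87270 (mod 617927) write S = 87270 + 617927t. Substituting into S ≡ 35 (mod 163) gives 617927t ≡ 133 (mod 163), and since 157⁻¹ ≡ 27 (mod 163), t ≡ 5. Hence S ≡ 87270 + 617927·5 = 3176905 (mod 100722101).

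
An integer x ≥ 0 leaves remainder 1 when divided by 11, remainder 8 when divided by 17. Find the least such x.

From x ≡ 1 (mod 11) write x = 1 + 11t. Substituting into x ≡ 8 (mod 17) gives 11t ≡ 7 (mod 17), and since 11⁻¹ ≡ 14 (mod 17), t ≡ 13. Hence x ≡ 1 + 11·13 = 144 (mod 187).

144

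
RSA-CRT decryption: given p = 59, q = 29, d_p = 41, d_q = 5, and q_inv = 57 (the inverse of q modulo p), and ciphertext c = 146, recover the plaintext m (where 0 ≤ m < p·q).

610

m₁ = c^(d_p) mod p: c ≡ 28 (mod 59), and 28^41 mod 59 = 20.
m₂ = c^(d_q) mod q: c ≡ 1 (mod 29), and 1^5 mod 29 = 1.
h = q_inv·(m₁ − m₂) mod p = 57·(20 − 1) mod 59 = 21.
m = m₂ + h·q = 1 + 21·29 = 610.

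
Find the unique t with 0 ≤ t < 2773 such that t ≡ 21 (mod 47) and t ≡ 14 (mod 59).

1666

From t ≡ 21 (mod 47) write t = 21 + 47s. Substituting into t ≡ 14 (mod 59) gives 47s ≡ 52 (mod 59), and since 47⁻¹ ≡ 54 (mod 59), s ≡ 35. Hence t ≡ 21 + 47·35 = 1666 (mod 2773).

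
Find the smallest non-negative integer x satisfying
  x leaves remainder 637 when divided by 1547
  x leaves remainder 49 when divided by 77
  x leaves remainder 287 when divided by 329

Combine the congruences pairwise.
gcd(1547, 77) = 7 and 7 | (49 − 637), so the pair is consistent; merging gives x ≡ 6825 (mod 17017), where 17017 = lcm(1547, 77).
gcd(17017, 329) = 7 and 7 | (287 − 6825), so the pair is consistent; merging gives x ≡ 245063 (mod 799799), where 799799 = lcm(17017, 329).
The solution is unique modulo lcm(1547, 77, 329) = 799799.

245063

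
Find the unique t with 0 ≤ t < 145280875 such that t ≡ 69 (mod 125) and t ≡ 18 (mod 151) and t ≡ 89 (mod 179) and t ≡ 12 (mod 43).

The moduli are pairwise coprime; N = 125·151·179·43 = 145280875.
N/125 = 1162247; 1162247 ≡ 122 (mod 125); 122·83 ≡ 1, so inverse 83.
N/151 = 962125; 962125 ≡ 104 (mod 151); 104·106 ≡ 1, so inverse 106.
N/179 = 811625; 811625 ≡ 39 (mod 179); 39·101 ≡ 1, so inverse 101.
N/43 = 3378625; 3378625 ≡ 29 (mod 43); 29·3 ≡ 1, so inverse 3.
t ≡ 69·1162247·83 + 18·962125·106 + 89·811625·101 + 12·3378625·3 = 15909250694.
15909250694 mod 145280875 = 73635319.

73635319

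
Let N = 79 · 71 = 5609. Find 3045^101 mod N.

2172

Mod 79: 3045 ≡ 43; by Fermat, exponent reduces to 101 mod 78 = 23; 43^23 ≡ 39 (mod 79).
Mod 71: 3045 ≡ 63; by Fermat, exponent reduces to 101 mod 70 = 31; 63^31 ≡ 42 (mod 71).
Combine by CRT: x ≡ 39 (mod 79), x ≡ 42 (mod 71) ⇒ x ≡ 2172 (mod 5609).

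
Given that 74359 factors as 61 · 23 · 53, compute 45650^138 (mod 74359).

53897

Mod 61: 45650 ≡ 22; by Fermat, exponent reduces to 138 mod 60 = 18; 22^18 ≡ 34 (mod 61).
Mod 23: 45650 ≡ 18; by Fermat, exponent reduces to 138 mod 22 = 6; 18^6 ≡ 8 (mod 23).
Mod 53: 45650 ≡ 17; by Fermat, exponent reduces to 138 mod 52 = 34; 17^34 ≡ 49 (mod 53).
Combine by CRT: x ≡ 34 (mod 61), x ≡ 8 (mod 23), x ≡ 49 (mod 53) ⇒ x ≡ 53897 (mod 74359).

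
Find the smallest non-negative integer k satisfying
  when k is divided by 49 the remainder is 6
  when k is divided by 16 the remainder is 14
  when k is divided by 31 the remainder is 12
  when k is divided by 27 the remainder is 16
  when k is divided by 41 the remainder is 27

Combine the congruences pairwise.
From k ≡ 6 (mod 49) write k = 6 + 49t. Substituting into k ≡ 14 (mod 16) gives 49t ≡ 8 (mod 16), and since 1⁻¹ ≡ 1 (mod 16), t ≡ 8. Hence k ≡ 6 + 49·8 = 398 (mod 784).
From k ≡ 398 (mod 784) write k = 398 + 784t. Substituting into k ≡ 12 (mod 31) gives 784t ≡ 17 (mod 31), and since 9⁻¹ ≡ 7 (mod 31), t ≡ 26. Hence k ≡ 398 + 784·26 = 20782 (mod 24304).
From k ≡ 20782 (mod 24304) write k = 20782 + 24304t. Substituting into k ≡ 16 (mod 27) gives 24304t ≡ 24 (mod 27), and since 4⁻¹ ≡ 7 (mod 27), t ≡ 6. Hence k ≡ 20782 + 24304·6 = 166606 (mod 656208).
From k ≡ 166606 (mod 656208) write k = 166606 + 656208t. Substituting into k ≡ 27 (mod 41) gives 656208t ≡ 4 (mod 41), and since 3⁻¹ ≡ 14 (mod 41), t ≡ 15. Hence k ≡ 166606 + 656208·15 = 10009726 (mod 26904528).

10009726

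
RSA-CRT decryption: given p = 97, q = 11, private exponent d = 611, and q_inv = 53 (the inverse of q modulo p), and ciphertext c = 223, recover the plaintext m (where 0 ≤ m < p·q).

597

d_p = d mod (p−1) = 611 mod 96 = 35; d_q = d mod (q−1) = 1.
m₁ = c^(d_p) mod p: c ≡ 29 (mod 97), and 29^35 mod 97 = 15.
m₂ = c^(d_q) mod q: c ≡ 3 (mod 11), and 3^1 mod 11 = 3.
h = q_inv·(m₁ − m₂) mod p = 53·(15 − 3) mod 97 = 54.
m = m₂ + h·q = 3 + 54·11 = 597.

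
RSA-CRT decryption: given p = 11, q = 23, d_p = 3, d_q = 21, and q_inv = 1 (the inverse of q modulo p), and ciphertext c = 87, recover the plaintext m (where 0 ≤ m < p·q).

32

m₁ = c^(d_p) mod p: c ≡ 10 (mod 11), and 10^3 mod 11 = 10.
m₂ = c^(d_q) mod q: c ≡ 18 (mod 23), and 18^21 mod 23 = 9.
h = q_inv·(m₁ − m₂) mod p = 1·(10 − 9) mod 11 = 1.
m = m₂ + h·q = 9 + 1·23 = 32.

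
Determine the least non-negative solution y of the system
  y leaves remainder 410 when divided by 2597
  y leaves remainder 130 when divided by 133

39365

gcd(2597, 133) = 7 and 7 | (130 − 410), so the pair is consistent; merging gives y ≡ 39365 (mod 49343), where 49343 = lcm(2597, 133).
The solution is unique modulo lcm(2597, 133) = 49343.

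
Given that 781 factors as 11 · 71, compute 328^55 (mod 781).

34

Mod 11: 328 ≡ 9; by Fermat, exponent reduces to 55 mod 10 = 5; 9^5 ≡ 1 (mod 11).
Mod 71: 328 ≡ 44; 44^55 ≡ 34 (mod 71).
Combine by CRT: x ≡ 1 (mod 11), x ≡ 34 (mod 71) ⇒ x ≡ 34 (mod 781).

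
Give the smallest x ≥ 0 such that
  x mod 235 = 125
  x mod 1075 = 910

gcd(235, 1075) = 5 and 5 | (910 − 125), so the pair is consistent; merging gives x ≡ 32085 (mod 50525), where 50525 = lcm(235, 1075).
The solution is unique modulo lcm(235, 1075) = 50525.

32085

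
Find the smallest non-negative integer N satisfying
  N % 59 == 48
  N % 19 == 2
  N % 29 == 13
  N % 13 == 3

396646

The moduli are pairwise coprime; M = 59·19·29·13 = 422617.
M/59 = 7163; 7163 ≡ 24 (mod 59); 24·32 ≡ 1, so inverse 32.
M/19 = 22243; 22243 ≡ 13 (mod 19); 13·3 ≡ 1, so inverse 3.
M/29 = 14573; 14573 ≡ 15 (mod 29); 15·2 ≡ 1, so inverse 2.
M/13 = 32509; 32509 ≡ 9 (mod 13); 9·3 ≡ 1, so inverse 3.
N ≡ 48·7163·32 + 2·22243·3 + 13·14573·2 + 3·32509·3 = 11807305.
11807305 mod 422617 = 396646.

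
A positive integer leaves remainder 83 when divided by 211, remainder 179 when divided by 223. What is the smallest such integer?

From k ≡ 83 (mod 211) write k = 83 + 211t. Substituting into k ≡ 179 (mod 223) gives 211t ≡ 96 (mod 223), and since 211⁻¹ ≡ 130 (mod 223), t ≡ 215. Hence k ≡ 83 + 211·215 = 45448 (mod 47053).

45448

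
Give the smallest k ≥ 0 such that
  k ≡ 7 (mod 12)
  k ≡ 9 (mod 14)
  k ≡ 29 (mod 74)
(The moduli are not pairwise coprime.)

2767

gcd(12, 14) = 2 and 2 | (9 − 7), so the pair is consistent; merging gives k ≡ 79 (mod 84), where 84 = lcm(12, 14).
gcd(84, 74) = 2 and 2 | (29 − 79), so the pair is consistent; merging gives k ≡ 2767 (mod 3108), where 3108 = lcm(84, 74).
The solution is unique modulo lcm(12, 14, 74) = 3108.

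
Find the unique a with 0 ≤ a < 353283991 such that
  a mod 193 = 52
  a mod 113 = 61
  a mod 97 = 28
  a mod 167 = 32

From a ≡ 52 (mod 193) write a = 52 + 193t. Substituting into a ≡ 61 (mod 113) gives 193t ≡ 9 (mod 113), and since 80⁻¹ ≡ 89 (mod 113), t ≡ 10. Hence a ≡ 52 + 193·10 = 1982 (mod 21809).
From a ≡ 1982 (mod 21809) write a = 1982 + 21809t. Substituting into a ≡ 28 (mod 97) gives 21809t ≡ 83 (mod 97), and since 81⁻¹ ≡ 6 (mod 97), t ≡ 13. Hence a ≡ 1982 + 21809·13 = 285499 (mod 2115473).
From a ≡ 285499 (mod 2115473) write a = 285499 + 2115473t. Substituting into a ≡ 32 (mod 167) gives 2115473t ≡ 103 (mod 167), and since 84⁻¹ ≡ 2 (mod 167), t ≡ 39. Hence a ≡ 285499 + 2115473·39 = 82788946 (mod 353283991).

82788946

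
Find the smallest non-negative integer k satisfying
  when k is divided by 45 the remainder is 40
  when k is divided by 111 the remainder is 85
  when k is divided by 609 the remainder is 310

91660

gcd(45, 111) = 3 and 3 | (85 − 40), so the pair is consistent; merging gives k ≡ 85 (mod 1665), where 1665 = lcm(45, 111).
gcd(1665, 609) = 3 and 3 | (310 − 85), so the pair is consistent; merging gives k ≡ 91660 (mod 337995), where 337995 = lcm(1665, 609).
The solution is unique modulo lcm(45, 111, 609) = 337995.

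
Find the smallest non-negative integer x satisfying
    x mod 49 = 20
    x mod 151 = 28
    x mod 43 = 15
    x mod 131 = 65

The moduli are pairwise coprime; N = 49·151·43·131 = 41678567.
N/49 = 850583; 850583 ≡ 41 (mod 49); 41·6 ≡ 1, so inverse 6.
N/151 = 276017; 276017 ≡ 140 (mod 151); 140·96 ≡ 1, so inverse 96.
N/43 = 969269; 969269 ≡ 6 (mod 43); 6·36 ≡ 1, so inverse 36.
N/131 = 318157; 318157 ≡ 89 (mod 131); 89·53 ≡ 1, so inverse 53.
x ≡ 20·850583·6 + 28·276017·96 + 15·969269·36 + 65·318157·53 = 2463459781.
2463459781 mod 41678567 = 4424328.

4424328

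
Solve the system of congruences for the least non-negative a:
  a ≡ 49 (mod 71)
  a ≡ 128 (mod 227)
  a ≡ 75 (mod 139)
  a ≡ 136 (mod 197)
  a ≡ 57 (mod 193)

Combine the congruences pairwise.
From a ≡ 49 (mod 71) write a = 49 + 71t. Substituting into a ≡ 128 (mod 227) gives 71t ≡ 79 (mod 227), and since 71⁻¹ ≡ 16 (mod 227), t ≡ 129. Hence a ≡ 49 + 71·129 = 9208 (mod 16117).
From a ≡ 9208 (mod 16117) write a = 9208 + 16117t. Substituting into a ≡ 75 (mod 139) gives 16117t ≡ 41 (mod 139), and since 132⁻¹ ≡ 119 (mod 139), t ≡ 14. Hence a ≡ 9208 + 16117·14 = 234846 (mod 2240263).
From a ≡ 234846 (mod 2240263) write a = 234846 + 2240263t. Substituting into a ≡ 136 (mod 197) gives 2240263t ≡ 114 (mod 197), and since 176⁻¹ ≡ 75 (mod 197), t ≡ 79. Hence a ≡ 234846 + 2240263·79 = 177215623 (mod 441331811).
From a ≡ 177215623 (mod 441331811) write a = 177215623 + 441331811t. Substituting into a ≡ 57 (mod 193) gives 441331811t ≡ 122 (mod 193), and since 62⁻¹ ≡ 165 (mod 193), t ≡ 58. Hence a ≡ 177215623 + 441331811·58 = 25774460661 (mod 85177039523).

25774460661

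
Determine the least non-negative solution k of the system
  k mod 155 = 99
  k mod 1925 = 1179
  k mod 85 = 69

gcd(155, 1925) = 5 and 5 | (1179 − 99), so the pair is consistent; merging gives k ≡ 24279 (mod 59675), where 59675 = lcm(155, 1925).
gcd(59675, 85) = 5 and 5 | (69 − 24279), so the pair is consistent; merging gives k ≡ 203304 (mod 1014475), where 1014475 = lcm(59675, 85).
The solution is unique modulo lcm(155, 1925, 85) = 1014475.

203304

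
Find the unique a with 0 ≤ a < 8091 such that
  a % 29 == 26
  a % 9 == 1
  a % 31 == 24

55

From a ≡ 26 (mod 29) write a = 26 + 29t. Substituting into a ≡ 1 (mod 9) gives 29t ≡ 2 (mod 9), and since 2⁻¹ ≡ 5 (mod 9), t ≡ 1. Hence a ≡ 26 + 29·1 = 55 (mod 261).
From a ≡ 55 (mod 261) write a = 55 + 261t. Substituting into a ≡ 24 (mod 31) gives 261t ≡ 0 (mod 31), and since 13⁻¹ ≡ 12 (mod 31), t ≡ 0. Hence a ≡ 55 + 261·0 = 55 (mod 8091).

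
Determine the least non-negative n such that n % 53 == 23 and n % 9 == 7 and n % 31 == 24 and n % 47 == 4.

559915

The moduli are pairwise coprime; M = 53·9·31·47 = 694989.
M/53 = 13113; 13113 ≡ 22 (mod 53); 22·41 ≡ 1, so inverse 41.
M/9 = 77221; 77221 ≡ 1 (mod 9), inverse 1.
M/31 = 22419; 22419 ≡ 6 (mod 31); 6·26 ≡ 1, so inverse 26.
M/47 = 14787; 14787 ≡ 29 (mod 47); 29·13 ≡ 1, so inverse 13.
n ≡ 23·13113·41 + 7·77221·1 + 24·22419·26 + 4·14787·13 = 27664486.
27664486 mod 694989 = 559915.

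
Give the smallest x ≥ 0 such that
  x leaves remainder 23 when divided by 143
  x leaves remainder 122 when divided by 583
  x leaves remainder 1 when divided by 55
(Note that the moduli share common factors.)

25191

gcd(143, 583) = 11 and 11 | (122 − 23), so the pair is consistent; merging gives x ≡ 2454 (mod 7579), where 7579 = lcm(143, 583).
gcd(7579, 55) = 11 and 11 | (1 − 2454), so the pair is consistent; merging gives x ≡ 25191 (mod 37895), where 37895 = lcm(7579, 55).
The solution is unique modulo lcm(143, 583, 55) = 37895.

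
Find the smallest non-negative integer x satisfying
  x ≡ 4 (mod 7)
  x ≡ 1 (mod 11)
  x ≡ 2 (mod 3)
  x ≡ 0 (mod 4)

The moduli are pairwise coprime; N = 7·11·3·4 = 924.
N/7 = 132; 132 ≡ 6 (mod 7); 6·6 ≡ 1, so inverse 6.
N/11 = 84; 84 ≡ 7 (mod 11); 7·8 ≡ 1, so inverse 8.
N/3 = 308; 308 ≡ 2 (mod 3); 2·2 ≡ 1, so inverse 2.
N/4 = 231; 231 ≡ 3 (mod 4); 3·3 ≡ 1, so inverse 3.
x ≡ 4·132·6 + 1·84·8 + 2·308·2 + 0·231·3 = 5072.
5072 mod 924 = 452.

452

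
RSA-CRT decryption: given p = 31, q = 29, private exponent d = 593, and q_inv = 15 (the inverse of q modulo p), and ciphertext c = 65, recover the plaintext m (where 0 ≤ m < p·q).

d_p = d mod (p−1) = 593 mod 30 = 23; d_q = d mod (q−1) = 5.
m₁ = c^(d_p) mod p: c ≡ 3 (mod 31), and 3^23 mod 31 = 11.
m₂ = c^(d_q) mod q: c ≡ 7 (mod 29), and 7^5 mod 29 = 16.
h = q_inv·(m₁ − m₂) mod p = 15·(11 − 16) mod 31 = 18.
m = m₂ + h·q = 16 + 18·29 = 538.

538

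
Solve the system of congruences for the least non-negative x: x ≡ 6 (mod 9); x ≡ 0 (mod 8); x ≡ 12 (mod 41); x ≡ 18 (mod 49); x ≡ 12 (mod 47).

2798016

The moduli are pairwise coprime; N = 9·8·41·49·47 = 6798456.
N/9 = 755384; 755384 ≡ 5 (mod 9); 5·2 ≡ 1, so inverse 2.
N/8 = 849807; 849807 ≡ 7 (mod 8); 7·7 ≡ 1, so inverse 7.
N/41 = 165816; 165816 ≡ 12 (mod 41); 12·24 ≡ 1, so inverse 24.
N/49 = 138744; 138744 ≡ 25 (mod 49); 25·2 ≡ 1, so inverse 2.
N/47 = 144648; 144648 ≡ 29 (mod 47); 29·13 ≡ 1, so inverse 13.
x ≡ 6·755384·2 + 0·849807·7 + 12·165816·24 + 18·138744·2 + 12·144648·13 = 84379488.
84379488 mod 6798456 = 2798016.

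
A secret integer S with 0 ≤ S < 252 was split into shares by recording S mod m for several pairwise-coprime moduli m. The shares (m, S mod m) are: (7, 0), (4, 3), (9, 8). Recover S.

From S ≡ 0 (mod 7) write S = 0 + 7t. Substituting into S ≡ 3 (mod 4) gives 7t ≡ 3 (mod 4), and since 3⁻¹ ≡ 3 (mod 4), t ≡ 1. Hence S ≡ 0 + 7·1 = 7 (mod 28).
From S ≡ 7 (mod 28) write S = 7 + 28t. Substituting into S ≡ 8 (mod 9) gives 28t ≡ 1 (mod 9), and since 1⁻¹ ≡ 1 (mod 9), t ≡ 1. Hence S ≡ 7 + 28·1 = 35 (mod 252).

35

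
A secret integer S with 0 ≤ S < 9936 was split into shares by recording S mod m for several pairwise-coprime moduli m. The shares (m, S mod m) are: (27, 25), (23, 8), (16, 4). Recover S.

The moduli are pairwise coprime; N = 27·23·16 = 9936.
N/27 = 368; 368 ≡ 17 (mod 27); 17·8 ≡ 1, so inverse 8.
N/23 = 432; 432 ≡ 18 (mod 23); 18·9 ≡ 1, so inverse 9.
N/16 = 621; 621 ≡ 13 (mod 16); 13·5 ≡ 1, so inverse 5.
S ≡ 25·368·8 + 8·432·9 + 4·621·5 = 117124.
117124 mod 9936 = 7828.

7828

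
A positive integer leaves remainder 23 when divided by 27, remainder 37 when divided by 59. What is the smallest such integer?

509

Combine the congruences pairwise.
From t ≡ 23 (mod 27) write t = 23 + 27s. Substituting into t ≡ 37 (mod 59) gives 27s ≡ 14 (mod 59), and since 27⁻¹ ≡ 35 (mod 59), s ≡ 18. Hence t ≡ 23 + 27·18 = 509 (mod 1593).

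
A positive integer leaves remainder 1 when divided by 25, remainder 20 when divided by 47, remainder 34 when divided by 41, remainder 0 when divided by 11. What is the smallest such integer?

486376

The moduli are pairwise coprime; N = 25·47·41·11 = 529925.
N/25 = 21197; 21197 ≡ 22 (mod 25); 22·8 ≡ 1, so inverse 8.
N/47 = 11275; 11275 ≡ 42 (mod 47); 42·28 ≡ 1, so inverse 28.
N/41 = 12925; 12925 ≡ 10 (mod 41); 10·37 ≡ 1, so inverse 37.
N/11 = 48175; 48175 ≡ 6 (mod 11); 6·2 ≡ 1, so inverse 2.
t ≡ 1·21197·8 + 20·11275·28 + 34·12925·37 + 0·48175·2 = 22743226.
22743226 mod 529925 = 486376.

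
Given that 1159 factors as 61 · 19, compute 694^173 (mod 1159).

Mod 61: 694 ≡ 23; by Fermat, exponent reduces to 173 mod 60 = 53; 23^53 ≡ 33 (mod 61).
Mod 19: 694 ≡ 10; by Fermat, exponent reduces to 173 mod 18 = 11; 10^11 ≡ 14 (mod 19).
Combine by CRT: x ≡ 33 (mod 61), x ≡ 14 (mod 19) ⇒ x ≡ 33 (mod 1159).

33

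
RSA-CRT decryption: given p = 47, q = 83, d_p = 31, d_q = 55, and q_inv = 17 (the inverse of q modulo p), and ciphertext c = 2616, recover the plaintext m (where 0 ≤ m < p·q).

3624

m₁ = c^(d_p) mod p: c ≡ 31 (mod 47), and 31^31 mod 47 = 5.
m₂ = c^(d_q) mod q: c ≡ 43 (mod 83), and 43^55 mod 83 = 55.
h = q_inv·(m₁ − m₂) mod p = 17·(5 − 55) mod 47 = 43.
m = m₂ + h·q = 55 + 43·83 = 3624.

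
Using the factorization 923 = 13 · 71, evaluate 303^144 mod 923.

Mod 13: 303 ≡ 4; since 12 | 144, by Fermat 4^144 ≡ 1 (mod 13).
Mod 71: 303 ≡ 19; by Fermat, exponent reduces to 144 mod 70 = 4; 19^4 ≡ 36 (mod 71).
Combine by CRT: x ≡ 1 (mod 13), x ≡ 36 (mod 71) ⇒ x ≡ 391 (mod 923).

391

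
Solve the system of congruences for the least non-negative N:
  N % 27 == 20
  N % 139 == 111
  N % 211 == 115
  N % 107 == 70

The moduli are pairwise coprime; M = 27·139·211·107 = 84731481.
M/27 = 3138203; 3138203 ≡ 20 (mod 27); 20·23 ≡ 1, so inverse 23.
M/139 = 609579; 609579 ≡ 64 (mod 139); 64·63 ≡ 1, so inverse 63.
M/211 = 401571; 401571 ≡ 38 (mod 211); 38·50 ≡ 1, so inverse 50.
M/107 = 791883; 791883 ≡ 83 (mod 107); 83·49 ≡ 1, so inverse 49.
N ≡ 20·3138203·23 + 111·609579·63 + 115·401571·50 + 70·791883·49 = 10731551267.
10731551267 mod 84731481 = 55384661.

55384661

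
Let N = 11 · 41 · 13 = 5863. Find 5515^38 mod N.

1439

Mod 11: 5515 ≡ 4; by Fermat, exponent reduces to 38 mod 10 = 8; 4^8 ≡ 9 (mod 11).
Mod 41: 5515 ≡ 21; 21^38 ≡ 4 (mod 41).
Mod 13: 5515 ≡ 3; by Fermat, exponent reduces to 38 mod 12 = 2; 3^2 ≡ 9 (mod 13).
Combine by CRT: x ≡ 9 (mod 11), x ≡ 4 (mod 41), x ≡ 9 (mod 13) ⇒ x ≡ 1439 (mod 5863).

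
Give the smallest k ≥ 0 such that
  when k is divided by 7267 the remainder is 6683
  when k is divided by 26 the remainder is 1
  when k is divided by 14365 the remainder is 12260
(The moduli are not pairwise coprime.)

Combine the congruences pairwise.
gcd(7267, 26) = 13 and 13 | (1 − 6683), so the pair is consistent; merging gives k ≡ 6683 (mod 14534), where 14534 = lcm(7267, 26).
gcd(14534, 14365) = 169 and 169 | (12260 − 6683), so the pair is consistent; merging gives k ≡ 486305 (mod 1235390), where 1235390 = lcm(14534, 14365).
The solution is unique modulo lcm(7267, 26, 14365) = 1235390.

486305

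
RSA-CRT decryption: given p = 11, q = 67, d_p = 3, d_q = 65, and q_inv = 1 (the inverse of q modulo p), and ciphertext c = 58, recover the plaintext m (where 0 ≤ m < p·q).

m₁ = c^(d_p) mod p: c ≡ 3 (mod 11), and 3^3 mod 11 = 5.
m₂ = c^(d_q) mod q: c ≡ 58 (mod 67), and 58^65 mod 67 = 52.
h = q_inv·(m₁ − m₂) mod p = 1·(5 − 52) mod 11 = 8.
m = m₂ + h·q = 52 + 8·67 = 588.

588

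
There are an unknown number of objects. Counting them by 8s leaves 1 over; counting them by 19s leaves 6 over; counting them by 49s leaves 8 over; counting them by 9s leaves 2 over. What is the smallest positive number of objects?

48665

The moduli are pairwise coprime; M = 8·19·49·9 = 67032.
M/8 = 8379; 8379 ≡ 3 (mod 8); 3·3 ≡ 1, so inverse 3.
M/19 = 3528; 3528 ≡ 13 (mod 19); 13·3 ≡ 1, so inverse 3.
M/49 = 1368; 1368 ≡ 45 (mod 49); 45·12 ≡ 1, so inverse 12.
M/9 = 7448; 7448 ≡ 5 (mod 9); 5·2 ≡ 1, so inverse 2.
N ≡ 1·8379·3 + 6·3528·3 + 8·1368·12 + 2·7448·2 = 249761.
249761 mod 67032 = 48665.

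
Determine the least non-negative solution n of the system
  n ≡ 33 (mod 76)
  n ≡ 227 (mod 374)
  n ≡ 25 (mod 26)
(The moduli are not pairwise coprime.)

gcd(76, 374) = 2 and 2 | (227 − 33), so the pair is consistent; merging gives n ≡ 2845 (mod 14212), where 14212 = lcm(76, 374).
gcd(14212, 26) = 2 and 2 | (25 − 2845), so the pair is consistent; merging gives n ≡ 130753 (mod 184756), where 184756 = lcm(14212, 26).
The solution is unique modulo lcm(76, 374, 26) = 184756.

130753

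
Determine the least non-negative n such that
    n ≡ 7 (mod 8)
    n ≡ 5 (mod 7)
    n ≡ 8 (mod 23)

The moduli are pairwise coprime; M = 8·7·23 = 1288.
M/8 = 161; 161 ≡ 1 (mod 8), inverse 1.
M/7 = 184; 184 ≡ 2 (mod 7); 2·4 ≡ 1, so inverse 4.
M/23 = 56; 56 ≡ 10 (mod 23); 10·7 ≡ 1, so inverse 7.
n ≡ 7·161·1 + 5·184·4 + 8·56·7 = 7943.
7943 mod 1288 = 215.

215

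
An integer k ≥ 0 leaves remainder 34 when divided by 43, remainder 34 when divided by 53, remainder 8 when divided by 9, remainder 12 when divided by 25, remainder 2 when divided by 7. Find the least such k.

1098512

Combine the congruences pairwise.
From k ≡ 34 (mod 43) write k = 34 + 43t. Substituting into k ≡ 34 (mod 53) gives 43t ≡ 0 (mod 53), and since 43⁻¹ ≡ 37 (mod 53), t ≡ 0. Hence k ≡ 34 + 43·0 = 34 (mod 2279).
From k ≡ 34 (mod 2279) write k = 34 + 2279t. Substituting into k ≡ 8 (mod 9) gives 2279t ≡ 1 (mod 9), and since 2⁻¹ ≡ 5 (mod 9), t ≡ 5. Hence k ≡ 34 + 2279·5 = 11429 (mod 20511).
From k ≡ 11429 (mod 20511) write k = 11429 + 20511t. Substituting into k ≡ 12 (mod 25) gives 20511t ≡ 8 (mod 25), and since 11⁻¹ ≡ 16 (mod 25), t ≡ 3. Hence k ≡ 11429 + 20511·3 = 72962 (mod 512775).
From k ≡ 72962 (mod 512775) write k = 72962 + 512775t. Substituting into k ≡ 2 (mod 7) gives 512775t ≡ 1 (mod 7), and since 4⁻¹ ≡ 2 (mod 7), t ≡ 2. Hence k ≡ 72962 + 512775·2 = 1098512 (mod 3589425).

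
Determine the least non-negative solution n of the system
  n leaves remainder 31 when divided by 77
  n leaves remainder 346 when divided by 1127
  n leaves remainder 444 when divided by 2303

313652

gcd(77, 1127) = 7 and 7 | (346 − 31), so the pair is consistent; merging gives n ≡ 3727 (mod 12397), where 12397 = lcm(77, 1127).
gcd(12397, 2303) = 49 and 49 | (444 − 3727), so the pair is consistent; merging gives n ≡ 313652 (mod 582659), where 582659 = lcm(12397, 2303).
The solution is unique modulo lcm(77, 1127, 2303) = 582659.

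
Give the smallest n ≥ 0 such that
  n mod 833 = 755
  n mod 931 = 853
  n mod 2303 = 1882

Combine the congruences pairwise.
gcd(833, 931) = 49 and 49 | (853 − 755), so the pair is consistent; merging gives n ≡ 15749 (mod 15827), where 15827 = lcm(833, 931).
gcd(15827, 2303) = 49 and 49 | (1882 − 15749), so the pair is consistent; merging gives n ≡ 142365 (mod 743869), where 743869 = lcm(15827, 2303).
The solution is unique modulo lcm(833, 931, 2303) = 743869.

142365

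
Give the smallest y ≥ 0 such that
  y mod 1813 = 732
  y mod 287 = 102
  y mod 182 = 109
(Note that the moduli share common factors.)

Combine the congruences pairwise.
gcd(1813, 287) = 7 and 7 | (102 − 732), so the pair is consistent; merging gives y ≡ 22488 (mod 74333), where 74333 = lcm(1813, 287).
gcd(74333, 182) = 7 and 7 | (109 − 22488), so the pair is consistent; merging gives y ≡ 1434815 (mod 1932658), where 1932658 = lcm(74333, 182).
The solution is unique modulo lcm(1813, 287, 182) = 1932658.

1434815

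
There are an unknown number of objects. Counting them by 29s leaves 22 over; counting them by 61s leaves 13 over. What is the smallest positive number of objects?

From N ≡ 22 (mod 29) write N = 22 + 29t. Substituting into N ≡ 13 (mod 61) gives 29t ≡ 52 (mod 61), and since 29⁻¹ ≡ 40 (mod 61), t ≡ 6. Hence N ≡ 22 + 29·6 = 196 (mod 1769).

196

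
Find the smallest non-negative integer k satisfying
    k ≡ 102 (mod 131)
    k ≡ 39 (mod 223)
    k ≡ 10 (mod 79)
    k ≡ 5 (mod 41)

The moduli are pairwise coprime; N = 131·223·79·41 = 94620907.
N/131 = 722297; 722297 ≡ 94 (mod 131); 94·46 ≡ 1, so inverse 46.
N/223 = 424309; 424309 ≡ 163 (mod 223); 163·26 ≡ 1, so inverse 26.
N/79 = 1197733; 1197733 ≡ 14 (mod 79); 14·17 ≡ 1, so inverse 17.
N/41 = 2307827; 2307827 ≡ 19 (mod 41); 19·13 ≡ 1, so inverse 13.
k ≡ 102·722297·46 + 39·424309·26 + 10·1197733·17 + 5·2307827·13 = 4172890215.
4172890215 mod 94620907 = 9570307.

9570307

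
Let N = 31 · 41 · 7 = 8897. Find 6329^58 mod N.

904

Mod 31: 6329 ≡ 5; by Fermat, exponent reduces to 58 mod 30 = 28; 5^28 ≡ 5 (mod 31).
Mod 41: 6329 ≡ 15; by Fermat, exponent reduces to 58 mod 40 = 18; 15^18 ≡ 2 (mod 41).
Mod 7: 6329 ≡ 1; by Fermat, exponent reduces to 58 mod 6 = 4; 1^4 ≡ 1 (mod 7).
Combine by CRT: x ≡ 5 (mod 31), x ≡ 2 (mod 41), x ≡ 1 (mod 7) ⇒ x ≡ 904 (mod 8897).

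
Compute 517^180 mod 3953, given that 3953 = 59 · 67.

1313

Mod 59: 517 ≡ 45; by Fermat, exponent reduces to 180 mod 58 = 6; 45^6 ≡ 15 (mod 59).
Mod 67: 517 ≡ 48; by Fermat, exponent reduces to 180 mod 66 = 48; 48^48 ≡ 40 (mod 67).
Combine by CRT: x ≡ 15 (mod 59), x ≡ 40 (mod 67) ⇒ x ≡ 1313 (mod 3953).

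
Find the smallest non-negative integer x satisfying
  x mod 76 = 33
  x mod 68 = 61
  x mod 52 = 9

gcd(76, 68) = 4 and 4 | (61 − 33), so the pair is consistent; merging gives x ≡ 945 (mod 1292), where 1292 = lcm(76, 68).
gcd(1292, 52) = 4 and 4 | (9 − 945), so the pair is consistent; merging gives x ≡ 945 (mod 16796), where 16796 = lcm(1292, 52).
The solution is unique modulo lcm(76, 68, 52) = 16796.

945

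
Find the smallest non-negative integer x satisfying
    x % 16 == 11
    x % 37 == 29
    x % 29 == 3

The moduli are pairwise coprime; N = 16·37·29 = 17168.
N/16 = 1073; 1073 ≡ 1 (mod 16), inverse 1.
N/37 = 464; 464 ≡ 20 (mod 37); 20·13 ≡ 1, so inverse 13.
N/29 = 592; 592 ≡ 12 (mod 29); 12·17 ≡ 1, so inverse 17.
x ≡ 11·1073·1 + 29·464·13 + 3·592·17 = 216923.
216923 mod 17168 = 10907.

10907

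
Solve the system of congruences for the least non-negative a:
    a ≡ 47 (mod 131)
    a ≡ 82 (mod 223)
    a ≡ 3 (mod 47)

1181536

From a ≡ 47 (mod 131) write a = 47 + 131t. Substituting into a ≡ 82 (mod 223) gives 131t ≡ 35 (mod 223), and since 131⁻¹ ≡ 143 (mod 223), t ≡ 99. Hence a ≡ 47 + 131·99 = 13016 (mod 29213).
From a ≡ 13016 (mod 29213) write a = 13016 + 29213t. Substituting into a ≡ 3 (mod 47) gives 29213t ≡ 6 (mod 47), and since 26⁻¹ ≡ 38 (mod 47), t ≡ 40. Hence a ≡ 13016 + 29213·40 = 1181536 (mod 1373011).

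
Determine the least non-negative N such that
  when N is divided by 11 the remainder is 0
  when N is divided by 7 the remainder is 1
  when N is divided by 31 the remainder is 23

Combine the congruences pairwise.
From N ≡ 0 (mod 11) write N = 0 + 11t. Substituting into N ≡ 1 (mod 7) gives 11t ≡ 1 (mod 7), and since 4⁻¹ ≡ 2 (mod 7), t ≡ 2. Hence N ≡ 0 + 11·2 = 22 (mod 77).
From N ≡ 22 (mod 77) write N = 22 + 77t. Substituting into N ≡ 23 (mod 31) gives 77t ≡ 1 (mod 31), and since 15⁻¹ ≡ 29 (mod 31), t ≡ 29. Hence N ≡ 22 + 77·29 = 2255 (mod 2387).

2255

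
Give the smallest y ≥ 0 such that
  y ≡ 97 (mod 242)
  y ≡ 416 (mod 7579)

159575

gcd(242, 7579) = 11 and 11 | (416 − 97), so the pair is consistent; merging gives y ≡ 159575 (mod 166738), where 166738 = lcm(242, 7579).
The solution is unique modulo lcm(242, 7579) = 166738.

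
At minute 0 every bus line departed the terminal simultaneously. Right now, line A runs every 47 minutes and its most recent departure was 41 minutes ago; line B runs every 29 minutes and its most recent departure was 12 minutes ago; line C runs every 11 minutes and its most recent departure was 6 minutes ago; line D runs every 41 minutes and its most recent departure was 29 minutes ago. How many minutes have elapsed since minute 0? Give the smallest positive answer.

512529

From t ≡ 41 (mod 47) write t = 41 + 47s. Substituting into t ≡ 12 (mod 29) gives 47s ≡ 0 (mod 29), and since 18⁻¹ ≡ 21 (mod 29), s ≡ 0. Hence t ≡ 41 + 47·0 = 41 (mod 1363).
From t ≡ 41 (mod 1363) write t = 41 + 1363s. Substituting into t ≡ 6 (mod 11) gives 1363s ≡ 9 (mod 11), and since 10⁻¹ ≡ 10 (mod 11), s ≡ 2. Hence t ≡ 41 + 1363·2 = 2767 (mod 14993).
From t ≡ 2767 (mod 14993) write t = 2767 + 14993s. Substituting into t ≡ 29 (mod 41) gives 14993s ≡ 9 (mod 41), and since 28⁻¹ ≡ 22 (mod 41), s ≡ 34. Hence t ≡ 2767 + 14993·34 = 512529 (mod 614713).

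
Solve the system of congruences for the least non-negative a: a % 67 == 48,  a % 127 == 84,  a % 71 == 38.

525864

The moduli are pairwise coprime; N = 67·127·71 = 604139.
N/67 = 9017; 9017 ≡ 39 (mod 67); 39·55 ≡ 1, so inverse 55.
N/127 = 4757; 4757 ≡ 58 (mod 127); 58·46 ≡ 1, so inverse 46.
N/71 = 8509; 8509 ≡ 60 (mod 71); 60·58 ≡ 1, so inverse 58.
a ≡ 48·9017·55 + 84·4757·46 + 38·8509·58 = 60939764.
60939764 mod 604139 = 525864.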